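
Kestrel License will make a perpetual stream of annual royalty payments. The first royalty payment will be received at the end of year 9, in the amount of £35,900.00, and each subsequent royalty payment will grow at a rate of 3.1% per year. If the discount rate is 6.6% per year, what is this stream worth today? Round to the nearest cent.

Value at end of year 8: C₁ / (r − g) = £35,900.00 / (0.066 − 0.031) = £1,025,714.2857
Discount to today: PV = £1,025,714.2857 / (1 + 0.066)^8 = £1,025,714.2857 / 1.667468 = £615,132.63

£615132.63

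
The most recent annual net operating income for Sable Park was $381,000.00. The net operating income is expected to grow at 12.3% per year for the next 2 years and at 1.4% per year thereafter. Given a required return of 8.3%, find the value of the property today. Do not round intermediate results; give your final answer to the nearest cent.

D_1 = 427863.00000
D_2 = 480490.14900
Terminal value at year 2: TV = D_2×(1+g_2)/(r−g_2) = 487217.01109/0.069 = 7061116.10270
P_0 = D_1/(1+r)^1 + D_2/(1+r)^2 + TV/(1+r)^2
    = 395072.02216 + 409663.78660 + 6020276.51610 = 6825012.32486

$6825012.32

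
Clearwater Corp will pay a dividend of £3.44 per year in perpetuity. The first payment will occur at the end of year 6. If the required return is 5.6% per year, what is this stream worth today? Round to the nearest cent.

£46.78

Value at end of year 5: C / r = £3.44 / 0.056 = £61.4286
Discount to today: PV = £61.4286 / (1 + 0.056)^5 = £61.4286 / 1.313166 = £46.78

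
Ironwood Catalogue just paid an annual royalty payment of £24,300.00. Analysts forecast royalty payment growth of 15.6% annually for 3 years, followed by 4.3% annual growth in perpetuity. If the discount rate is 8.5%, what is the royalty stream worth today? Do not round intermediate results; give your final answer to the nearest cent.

D_1 = 28090.80000
D_2 = 32472.96480
D_3 = 37538.74731
Terminal value at year 3: TV = D_3×(1+g_2)/(r−g_2) = 39152.91344/0.042 = 932212.22484
P_0 = D_1/(1+r)^1 + D_2/(1+r)^2 + D_3/(1+r)^3 + TV/(1+r)^3
    = 25890.13825 + 27584.33163 + 29389.38927 + 729836.50028 = 812700.35943

£812700.36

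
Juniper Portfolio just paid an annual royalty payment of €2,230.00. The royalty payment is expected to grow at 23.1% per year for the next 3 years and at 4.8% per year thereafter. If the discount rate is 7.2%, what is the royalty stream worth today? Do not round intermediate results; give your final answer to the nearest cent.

€156328.02

D_1 = 2745.13000
D_2 = 3379.25503
D_3 = 4159.86294
Terminal value at year 3: TV = D_3×(1+g_2)/(r−g_2) = 4359.53636/0.024 = 181647.34846
P_0 = D_1/(1+r)^1 + D_2/(1+r)^2 + D_3/(1+r)^3 + TV/(1+r)^3
    = 2560.75560 + 2940.56916 + 3376.71701 + 147449.97617 = 156328.01794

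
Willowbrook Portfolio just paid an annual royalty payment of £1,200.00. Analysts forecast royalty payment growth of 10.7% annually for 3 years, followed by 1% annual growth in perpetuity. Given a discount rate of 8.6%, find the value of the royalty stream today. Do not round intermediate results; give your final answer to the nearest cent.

D_1 = 1328.40000
D_2 = 1470.53880
D_3 = 1627.88645
Terminal value at year 3: TV = D_3×(1+g_2)/(r−g_2) = 1644.16532/0.076 = 21633.75416
P_0 = D_1/(1+r)^1 + D_2/(1+r)^2 + D_3/(1+r)^3 + TV/(1+r)^3
    = 1223.20442 + 1246.85754 + 1270.96805 + 16890.49644 = 20631.52645

£20631.53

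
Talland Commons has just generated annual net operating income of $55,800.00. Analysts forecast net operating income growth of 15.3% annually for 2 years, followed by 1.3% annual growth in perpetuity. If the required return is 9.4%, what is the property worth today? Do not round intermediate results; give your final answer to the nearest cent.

D_1 = 64337.40000
D_2 = 74181.02220
Terminal value at year 2: TV = D_2×(1+g_2)/(r−g_2) = 75145.37549/0.081 = 927720.68504
P_0 = D_1/(1+r)^1 + D_2/(1+r)^2 + TV/(1+r)^2
    = 58809.32358 + 61980.94158 + 775144.36819 = 895934.63335

$895934.63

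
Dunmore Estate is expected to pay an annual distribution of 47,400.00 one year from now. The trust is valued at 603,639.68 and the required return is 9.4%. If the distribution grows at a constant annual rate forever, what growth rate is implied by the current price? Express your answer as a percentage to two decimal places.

1.55%

P = D₁/(r−g) ⇒ g = r − D₁/P = 0.094 − 47,400.00/603,639.68 = 0.015476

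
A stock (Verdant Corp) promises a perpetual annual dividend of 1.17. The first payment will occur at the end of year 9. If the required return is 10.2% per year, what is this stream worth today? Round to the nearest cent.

5.27

Value at end of year 8: C / r = 1.17 / 0.102 = 11.4706
Discount to today: PV = 11.4706 / (1 + 0.102)^8 = 11.4706 / 2.174967 = 5.27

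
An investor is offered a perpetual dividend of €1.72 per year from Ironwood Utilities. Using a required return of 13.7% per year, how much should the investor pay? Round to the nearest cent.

Level perpetuity: PV = C / r = €1.72 / 0.137 = €12.55

€12.55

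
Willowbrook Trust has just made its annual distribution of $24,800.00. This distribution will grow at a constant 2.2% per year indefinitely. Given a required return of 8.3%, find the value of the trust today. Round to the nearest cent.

D₁ = D₀ × (1 + g) = $24,800.00 × 1.022 = $25,345.6000
Growing perpetuity: P = D₁ / (r − g) = $25,345.6000 / (0.083 − 0.022) = $415,501.64

$415501.64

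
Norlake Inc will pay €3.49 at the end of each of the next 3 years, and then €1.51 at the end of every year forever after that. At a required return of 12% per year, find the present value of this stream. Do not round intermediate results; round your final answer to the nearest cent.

PV of 3-year annuity: €3.49 × [1 − (1+0.12)^−3] / 0.12 = 8.38239
Perpetuity value at year 3: €1.51 / 0.12 = 12.58333
PV of perpetuity: 12.58333 / (1+0.12)^3 = 8.95657
Total PV = 8.38239 + 8.95657 = 17.33896

€17.34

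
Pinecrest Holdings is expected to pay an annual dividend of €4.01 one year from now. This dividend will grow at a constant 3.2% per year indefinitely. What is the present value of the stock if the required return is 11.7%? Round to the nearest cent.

Growing perpetuity: P = D₁ / (r − g) = €4.0100 / (0.117 − 0.032) = €47.18

€47.18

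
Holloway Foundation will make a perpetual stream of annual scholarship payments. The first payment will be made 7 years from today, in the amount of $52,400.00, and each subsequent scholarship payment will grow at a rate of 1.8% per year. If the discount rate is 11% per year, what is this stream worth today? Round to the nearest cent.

$304512.82

Value at end of year 6: C₁ / (r − g) = $52,400.00 / (0.11 − 0.018) = $569,565.2174
Discount to today: PV = $569,565.2174 / (1 + 0.11)^6 = $569,565.2174 / 1.870415 = $304,512.82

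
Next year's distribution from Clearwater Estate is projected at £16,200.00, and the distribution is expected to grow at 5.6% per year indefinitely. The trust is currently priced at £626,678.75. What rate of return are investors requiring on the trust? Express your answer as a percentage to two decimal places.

P = D₁/(r − g) ⇒ r = D₁/P + g = £16,200.0000/£626,678.75 + 0.056 = 0.025851 + 0.056 = 0.081851

8.19%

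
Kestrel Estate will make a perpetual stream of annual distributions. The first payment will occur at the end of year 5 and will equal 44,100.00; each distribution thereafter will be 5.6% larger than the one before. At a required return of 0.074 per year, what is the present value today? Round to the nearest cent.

Value at end of year 4: C₁ / (r − g) = 44,100.00 / (0.074 − 0.056) = 2,450,000.0000
Discount to today: PV = 2,450,000.0000 / (1 + 0.074)^4 = 2,450,000.0000 / 1.330507 = 1,841,403.48

1841403.48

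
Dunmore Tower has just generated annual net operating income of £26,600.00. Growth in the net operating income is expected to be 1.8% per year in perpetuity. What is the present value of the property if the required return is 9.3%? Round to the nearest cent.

D₁ = D₀ × (1 + g) = £26,600.00 × 1.018 = £27,078.8000
Growing perpetuity: P = D₁ / (r − g) = £27,078.8000 / (0.093 − 0.018) = £361,050.67

£361050.67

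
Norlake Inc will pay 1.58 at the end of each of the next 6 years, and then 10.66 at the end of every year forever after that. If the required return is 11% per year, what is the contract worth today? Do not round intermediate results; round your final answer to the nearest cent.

PV of 6-year annuity: 1.58 × [1 − (1+0.11)^−6] / 0.11 = 6.68425
Perpetuity value at year 6: 10.66 / 0.11 = 96.90909
PV of perpetuity: 96.90909 / (1+0.11)^6 = 51.81156
Total PV = 6.68425 + 51.81156 = 58.49581

58.50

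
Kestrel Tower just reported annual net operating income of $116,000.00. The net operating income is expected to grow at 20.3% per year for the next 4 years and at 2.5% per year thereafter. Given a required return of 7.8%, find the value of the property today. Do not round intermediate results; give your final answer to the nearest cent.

$4094343.19

D_1 = 139548.00000
D_2 = 167876.24400
D_3 = 201955.12153
D_4 = 242952.01120
Terminal value at year 4: TV = D_4×(1+g_2)/(r−g_2) = 249025.81148/0.053 = 4698600.21666
P_0 = D_1/(1+r)^1 + D_2/(1+r)^2 + D_3/(1+r)^3 + D_4/(1+r)^4 + TV/(1+r)^4
    = 129450.83488 + 144461.36768 + 161212.45391 + 179905.92028 + 3479312.60914 = 4094343.18590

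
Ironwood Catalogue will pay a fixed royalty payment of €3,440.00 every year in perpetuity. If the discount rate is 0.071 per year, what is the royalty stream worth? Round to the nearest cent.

€48450.70

Level perpetuity: PV = C / r = €3,440.00 / 0.071 = €48,450.70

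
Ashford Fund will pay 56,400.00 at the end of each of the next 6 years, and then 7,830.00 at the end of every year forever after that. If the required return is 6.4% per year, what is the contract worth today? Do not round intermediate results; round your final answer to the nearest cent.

358205.83

PV of 6-year annuity: 56,400.00 × [1 − (1+0.064)^−6] / 0.064 = 273885.55859
Perpetuity value at year 6: 7,830.00 / 0.064 = 122343.75000
PV of perpetuity: 122343.75000 / (1+0.064)^6 = 84320.27618
Total PV = 273885.55859 + 84320.27618 = 358205.83476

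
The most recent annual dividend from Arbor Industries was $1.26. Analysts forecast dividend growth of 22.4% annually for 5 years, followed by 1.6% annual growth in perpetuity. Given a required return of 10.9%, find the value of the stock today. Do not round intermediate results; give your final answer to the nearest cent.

$31.10

D_1 = 1.54224
D_2 = 1.88770
D_3 = 2.31055
D_4 = 2.82811
D_5 = 3.46161
Terminal value at year 5: TV = D_5×(1+g_2)/(r−g_2) = 3.51699/0.093 = 37.81711
P_0 = D_1/(1+r)^1 + D_2/(1+r)^2 + D_3/(1+r)^3 + D_4/(1+r)^4 + D_5/(1+r)^5 + TV/(1+r)^5
    = 1.39066 + 1.53487 + 1.69403 + 1.86969 + 2.06357 + 22.54398 = 31.09680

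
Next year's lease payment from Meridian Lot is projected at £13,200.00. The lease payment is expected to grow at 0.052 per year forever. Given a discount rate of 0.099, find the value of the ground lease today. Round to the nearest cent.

Growing perpetuity: P = D₁ / (r − g) = £13,200.0000 / (0.099 − 0.052) = £280,851.06

£280851.06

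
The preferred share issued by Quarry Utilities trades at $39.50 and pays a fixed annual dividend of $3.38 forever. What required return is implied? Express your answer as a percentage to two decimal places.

8.56%

P = C/r ⇒ r = C/P = $3.38/$39.50 = 0.085570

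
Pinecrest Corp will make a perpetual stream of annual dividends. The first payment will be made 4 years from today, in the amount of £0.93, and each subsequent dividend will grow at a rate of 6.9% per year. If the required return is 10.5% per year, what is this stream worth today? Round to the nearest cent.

Value at end of year 3: C₁ / (r − g) = £0.93 / (0.105 − 0.069) = £25.8333
Discount to today: PV = £25.8333 / (1 + 0.105)^3 = £25.8333 / 1.349233 = £19.15

£19.15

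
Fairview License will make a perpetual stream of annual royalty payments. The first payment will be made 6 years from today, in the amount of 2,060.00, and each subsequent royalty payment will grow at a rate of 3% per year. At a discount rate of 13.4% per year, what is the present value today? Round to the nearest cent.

10562.55

Value at end of year 5: C₁ / (r − g) = 2,060.00 / (0.134 − 0.03) = 19,807.6923
Discount to today: PV = 19,807.6923 / (1 + 0.134)^5 = 19,807.6923 / 1.875276 = 10,562.55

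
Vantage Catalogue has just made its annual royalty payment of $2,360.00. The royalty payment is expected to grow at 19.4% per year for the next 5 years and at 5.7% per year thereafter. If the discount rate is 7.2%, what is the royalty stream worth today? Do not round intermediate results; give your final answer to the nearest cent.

$301559.35

D_1 = 2817.84000
D_2 = 3364.50096
D_3 = 4017.21415
D_4 = 4796.55369
D_5 = 5727.08511
Terminal value at year 5: TV = D_5×(1+g_2)/(r−g_2) = 6053.52896/0.015 = 403568.59718
P_0 = D_1/(1+r)^1 + D_2/(1+r)^2 + D_3/(1+r)^3 + D_4/(1+r)^4 + D_5/(1+r)^5 + TV/(1+r)^5
    = 2628.58209 + 2927.73042 + 3260.92363 + 3632.03620 + 4045.38361 + 285064.69811 = 301559.35406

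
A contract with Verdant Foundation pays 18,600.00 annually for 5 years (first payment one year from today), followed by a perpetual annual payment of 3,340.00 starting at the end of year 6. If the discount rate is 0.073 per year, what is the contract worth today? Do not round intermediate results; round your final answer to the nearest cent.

PV of 5-year annuity: 18,600.00 × [1 − (1+0.073)^−5] / 0.073 = 75654.97247
Perpetuity value at year 5: 3,340.00 / 0.073 = 45753.42466
PV of perpetuity: 45753.42466 / (1+0.073)^5 = 32168.06939
Total PV = 75654.97247 + 32168.06939 = 107823.04186

107823.04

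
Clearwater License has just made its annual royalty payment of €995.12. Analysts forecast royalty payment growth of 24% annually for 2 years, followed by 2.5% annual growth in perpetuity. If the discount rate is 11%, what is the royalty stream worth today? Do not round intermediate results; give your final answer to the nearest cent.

€17328.90

D_1 = 1233.94880
D_2 = 1530.09651
Terminal value at year 2: TV = D_2×(1+g_2)/(r−g_2) = 1568.34892/0.085 = 18451.16382
P_0 = D_1/(1+r)^1 + D_2/(1+r)^2 + TV/(1+r)^2
    = 1111.66559 + 1241.86065 + 14975.37848 = 17328.90472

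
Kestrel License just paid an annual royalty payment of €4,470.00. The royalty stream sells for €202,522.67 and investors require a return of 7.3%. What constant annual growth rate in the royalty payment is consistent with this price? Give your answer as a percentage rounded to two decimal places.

P = D₀(1+g)/(r−g) ⇒ P(r−g) = D₀(1+g) ⇒ g(P+D₀) = P·r − D₀
g = (P·r − D₀)/(P + D₀) = (€202,522.67×0.073 − €4,470.00) / (€202,522.67 + €4,470.00) = 0.049829

4.98%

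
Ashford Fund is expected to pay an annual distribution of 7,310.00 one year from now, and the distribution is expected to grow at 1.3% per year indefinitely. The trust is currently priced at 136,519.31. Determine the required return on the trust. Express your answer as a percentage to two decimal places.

P = D₁/(r − g) ⇒ r = D₁/P + g = 7,310.0000/136,519.31 + 0.013 = 0.053546 + 0.013 = 0.066546

6.65%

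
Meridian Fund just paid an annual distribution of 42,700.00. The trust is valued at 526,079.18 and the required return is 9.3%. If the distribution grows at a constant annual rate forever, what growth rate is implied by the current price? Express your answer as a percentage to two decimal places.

1.09%

P = D₀(1+g)/(r−g) ⇒ P(r−g) = D₀(1+g) ⇒ g(P+D₀) = P·r − D₀
g = (P·r − D₀)/(P + D₀) = (526,079.18×0.093 − 42,700.00) / (526,079.18 + 42,700.00) = 0.010945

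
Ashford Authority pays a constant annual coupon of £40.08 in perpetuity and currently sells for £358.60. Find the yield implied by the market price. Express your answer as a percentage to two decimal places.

P = C/r ⇒ r = C/P = £40.08/£358.60 = 0.111768

11.18%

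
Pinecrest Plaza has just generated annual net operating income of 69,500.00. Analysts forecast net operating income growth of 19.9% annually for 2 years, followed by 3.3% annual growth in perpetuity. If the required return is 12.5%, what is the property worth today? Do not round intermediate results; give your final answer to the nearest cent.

1039417.15

D_1 = 83330.50000
D_2 = 99913.26950
Terminal value at year 2: TV = D_2×(1+g_2)/(r−g_2) = 103210.40739/0.092 = 1121852.25428
P_0 = D_1/(1+r)^1 + D_2/(1+r)^2 + TV/(1+r)^2
    = 74071.55556 + 78943.81788 + 886401.78116 = 1039417.15459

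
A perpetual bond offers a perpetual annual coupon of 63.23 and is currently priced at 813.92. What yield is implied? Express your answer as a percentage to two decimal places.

P = C/r ⇒ r = C/P = 63.23/813.92 = 0.077686

7.77%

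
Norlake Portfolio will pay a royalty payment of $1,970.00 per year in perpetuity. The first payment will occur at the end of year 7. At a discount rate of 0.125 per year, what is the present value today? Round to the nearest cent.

$7773.94

Value at end of year 6: C / r = $1,970.00 / 0.125 = $15,760.0000
Discount to today: PV = $15,760.0000 / (1 + 0.125)^6 = $15,760.0000 / 2.027287 = $7,773.94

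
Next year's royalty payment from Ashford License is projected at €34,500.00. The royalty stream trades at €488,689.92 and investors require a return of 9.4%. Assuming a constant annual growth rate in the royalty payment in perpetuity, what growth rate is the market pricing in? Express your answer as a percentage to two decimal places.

P = D₁/(r−g) ⇒ g = r − D₁/P = 0.094 − €34,500.00/€488,689.92 = 0.023403

2.34%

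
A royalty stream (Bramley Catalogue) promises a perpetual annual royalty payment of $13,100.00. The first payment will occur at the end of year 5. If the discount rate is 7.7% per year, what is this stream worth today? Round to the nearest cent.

Value at end of year 4: C / r = $13,100.00 / 0.077 = $170,129.8701
Discount to today: PV = $170,129.8701 / (1 + 0.077)^4 = $170,129.8701 / 1.345435 = $126,449.69

$126449.69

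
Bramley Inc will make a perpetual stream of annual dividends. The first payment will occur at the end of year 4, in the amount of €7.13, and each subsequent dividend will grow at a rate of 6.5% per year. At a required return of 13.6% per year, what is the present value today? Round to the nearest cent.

€68.50

Value at end of year 3: C₁ / (r − g) = €7.13 / (0.136 − 0.065) = €100.4225
Discount to today: PV = €100.4225 / (1 + 0.136)^3 = €100.4225 / 1.466003 = €68.50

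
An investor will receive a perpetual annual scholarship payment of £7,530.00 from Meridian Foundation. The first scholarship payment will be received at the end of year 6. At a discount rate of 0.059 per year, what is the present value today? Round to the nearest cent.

£95821.54

Value at end of year 5: C / r = £7,530.00 / 0.059 = £127,627.1186
Discount to today: PV = £127,627.1186 / (1 + 0.059)^5 = £127,627.1186 / 1.331925 = £95,821.54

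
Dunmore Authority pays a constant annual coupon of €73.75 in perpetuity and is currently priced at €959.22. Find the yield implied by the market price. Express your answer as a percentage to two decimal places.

P = C/r ⇒ r = C/P = €73.75/€959.22 = 0.076885

7.69%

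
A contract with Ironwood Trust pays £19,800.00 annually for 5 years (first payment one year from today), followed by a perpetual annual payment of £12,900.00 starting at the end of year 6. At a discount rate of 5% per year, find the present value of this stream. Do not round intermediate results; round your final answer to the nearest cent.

PV of 5-year annuity: £19,800.00 × [1 − (1+0.05)^−5] / 0.05 = 85723.63808
Perpetuity value at year 5: £12,900.00 / 0.05 = 258000.00000
PV of perpetuity: 258000.00000 / (1+0.05)^5 = 202149.75095
Total PV = 85723.63808 + 202149.75095 = 287873.38903

£287873.39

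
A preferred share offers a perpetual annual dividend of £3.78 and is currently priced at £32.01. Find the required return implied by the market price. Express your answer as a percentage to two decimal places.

P = C/r ⇒ r = C/P = £3.78/£32.01 = 0.118088

11.81%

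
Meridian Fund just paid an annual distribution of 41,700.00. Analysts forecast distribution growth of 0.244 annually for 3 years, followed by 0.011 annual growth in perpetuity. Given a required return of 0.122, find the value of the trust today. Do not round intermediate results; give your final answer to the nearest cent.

671993.68

D_1 = 51874.80000
D_2 = 64532.25120
D_3 = 80278.12049
Terminal value at year 3: TV = D_3×(1+g_2)/(r−g_2) = 81161.17982/0.111 = 731181.80016
P_0 = D_1/(1+r)^1 + D_2/(1+r)^2 + D_3/(1+r)^3 + TV/(1+r)^3
    = 46234.22460 + 51261.47540 + 56835.36132 + 517662.61526 = 671993.67658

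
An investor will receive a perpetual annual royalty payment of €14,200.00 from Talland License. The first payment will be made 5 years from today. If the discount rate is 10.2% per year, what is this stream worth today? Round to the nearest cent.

Value at end of year 4: C / r = €14,200.00 / 0.102 = €139,215.6863
Discount to today: PV = €139,215.6863 / (1 + 0.102)^4 = €139,215.6863 / 1.474777 = €94,397.78

€94397.78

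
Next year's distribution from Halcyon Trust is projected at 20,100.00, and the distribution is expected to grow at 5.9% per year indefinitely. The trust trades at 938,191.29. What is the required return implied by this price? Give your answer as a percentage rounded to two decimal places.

P = D₁/(r − g) ⇒ r = D₁/P + g = 20,100.0000/938,191.29 + 0.059 = 0.021424 + 0.059 = 0.080424

8.04%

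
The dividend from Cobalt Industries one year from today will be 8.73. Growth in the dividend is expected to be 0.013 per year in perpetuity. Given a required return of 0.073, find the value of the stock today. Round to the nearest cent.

145.50

Growing perpetuity: P = D₁ / (r − g) = 8.7300 / (0.073 − 0.013) = 145.50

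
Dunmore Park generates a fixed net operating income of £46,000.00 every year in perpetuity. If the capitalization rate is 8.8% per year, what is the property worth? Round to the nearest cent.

Level perpetuity: PV = C / r = £46,000.00 / 0.088 = £522,727.27

£522727.27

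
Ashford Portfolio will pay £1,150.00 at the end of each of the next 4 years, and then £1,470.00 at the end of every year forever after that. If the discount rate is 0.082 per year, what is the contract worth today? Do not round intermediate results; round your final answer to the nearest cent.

£16871.65

PV of 4-year annuity: £1,150.00 × [1 − (1+0.082)^−4] / 0.082 = 3792.05066
Perpetuity value at year 4: £1,470.00 / 0.082 = 17926.82927
PV of perpetuity: 17926.82927 / (1+0.082)^4 = 13079.59930
Total PV = 3792.05066 + 13079.59930 = 16871.64995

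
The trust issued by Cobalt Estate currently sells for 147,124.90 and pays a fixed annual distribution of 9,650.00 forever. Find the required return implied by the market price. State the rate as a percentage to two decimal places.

6.56%

P = C/r ⇒ r = C/P = 9,650.00/147,124.90 = 0.065591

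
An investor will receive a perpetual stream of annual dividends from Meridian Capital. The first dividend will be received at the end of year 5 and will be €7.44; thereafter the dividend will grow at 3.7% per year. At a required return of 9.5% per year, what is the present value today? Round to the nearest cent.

€89.23

Value at end of year 4: C₁ / (r − g) = €7.44 / (0.095 − 0.037) = €128.2759
Discount to today: PV = €128.2759 / (1 + 0.095)^4 = €128.2759 / 1.437661 = €89.23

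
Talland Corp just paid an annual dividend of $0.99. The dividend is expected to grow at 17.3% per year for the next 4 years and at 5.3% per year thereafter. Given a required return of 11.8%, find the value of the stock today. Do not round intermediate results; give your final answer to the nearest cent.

$23.91

D_1 = 1.16127
D_2 = 1.36217
D_3 = 1.59783
D_4 = 1.87425
Terminal value at year 4: TV = D_4×(1+g_2)/(r−g_2) = 1.97358/0.065 = 30.36283
P_0 = D_1/(1+r)^1 + D_2/(1+r)^2 + D_3/(1+r)^3 + D_4/(1+r)^4 + TV/(1+r)^4
    = 1.03870 + 1.08980 + 1.14341 + 1.19967 + 19.43457 = 23.90616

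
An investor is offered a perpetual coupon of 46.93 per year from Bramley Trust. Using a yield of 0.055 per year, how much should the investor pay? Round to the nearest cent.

Level perpetuity: PV = C / r = 46.93 / 0.055 = 853.27

853.27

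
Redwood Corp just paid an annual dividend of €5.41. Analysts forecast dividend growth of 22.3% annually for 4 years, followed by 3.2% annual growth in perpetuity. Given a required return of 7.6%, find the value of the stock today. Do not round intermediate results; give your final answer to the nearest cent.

€241.89

D_1 = 6.61643
D_2 = 8.09189
D_3 = 9.89639
D_4 = 12.10328
Terminal value at year 4: TV = D_4×(1+g_2)/(r−g_2) = 12.49059/0.044 = 283.87694
P_0 = D_1/(1+r)^1 + D_2/(1+r)^2 + D_3/(1+r)^3 + D_4/(1+r)^4 + TV/(1+r)^4
    = 6.14910 + 6.98917 + 7.94401 + 9.02930 + 211.77809 = 241.88967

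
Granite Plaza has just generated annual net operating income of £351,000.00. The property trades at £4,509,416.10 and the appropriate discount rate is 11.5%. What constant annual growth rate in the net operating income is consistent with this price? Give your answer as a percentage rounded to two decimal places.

P = D₀(1+g)/(r−g) ⇒ P(r−g) = D₀(1+g) ⇒ g(P+D₀) = P·r − D₀
g = (P·r − D₀)/(P + D₀) = (£4,509,416.10×0.115 − £351,000.00) / (£4,509,416.10 + £351,000.00) = 0.034479

3.45%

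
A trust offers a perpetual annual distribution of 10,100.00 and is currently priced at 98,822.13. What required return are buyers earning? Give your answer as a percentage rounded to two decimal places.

10.22%

P = C/r ⇒ r = C/P = 10,100.00/98,822.13 = 0.102204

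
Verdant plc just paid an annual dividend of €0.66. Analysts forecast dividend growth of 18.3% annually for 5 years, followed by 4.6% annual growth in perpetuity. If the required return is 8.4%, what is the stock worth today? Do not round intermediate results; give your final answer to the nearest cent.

€32.45

D_1 = 0.78078
D_2 = 0.92366
D_3 = 1.09269
D_4 = 1.29266
D_5 = 1.52921
Terminal value at year 5: TV = D_5×(1+g_2)/(r−g_2) = 1.59956/0.038 = 42.09357
P_0 = D_1/(1+r)^1 + D_2/(1+r)^2 + D_3/(1+r)^3 + D_4/(1+r)^4 + D_5/(1+r)^5 + TV/(1+r)^5
    = 0.72028 + 0.78606 + 0.85785 + 0.93619 + 1.02169 + 28.12350 = 32.44557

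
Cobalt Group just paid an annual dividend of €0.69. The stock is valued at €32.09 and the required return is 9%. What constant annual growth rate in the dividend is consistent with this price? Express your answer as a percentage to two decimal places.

6.71%

P = D₀(1+g)/(r−g) ⇒ P(r−g) = D₀(1+g) ⇒ g(P+D₀) = P·r − D₀
g = (P·r − D₀)/(P + D₀) = (€32.09×0.09 − €0.69) / (€32.09 + €0.69) = 0.067056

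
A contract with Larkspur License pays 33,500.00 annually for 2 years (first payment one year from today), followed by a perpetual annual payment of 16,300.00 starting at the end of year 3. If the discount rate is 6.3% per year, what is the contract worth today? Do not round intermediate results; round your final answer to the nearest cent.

PV of 2-year annuity: 33,500.00 × [1 − (1+0.063)^−2] / 0.063 = 61161.41239
Perpetuity value at year 2: 16,300.00 / 0.063 = 258730.15873
PV of perpetuity: 258730.15873 / (1+0.063)^2 = 228971.02375
Total PV = 61161.41239 + 228971.02375 = 290132.43614

290132.44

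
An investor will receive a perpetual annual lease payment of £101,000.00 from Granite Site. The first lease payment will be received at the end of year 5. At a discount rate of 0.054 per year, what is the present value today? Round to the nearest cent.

Value at end of year 4: C / r = £101,000.00 / 0.054 = £1,870,370.3704
Discount to today: PV = £1,870,370.3704 / (1 + 0.054)^4 = £1,870,370.3704 / 1.234134 = £1,515,532.21

£1515532.21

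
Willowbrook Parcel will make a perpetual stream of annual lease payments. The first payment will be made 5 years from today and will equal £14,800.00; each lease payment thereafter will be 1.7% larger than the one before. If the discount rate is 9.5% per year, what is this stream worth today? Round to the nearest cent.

£131980.76

Value at end of year 4: C₁ / (r − g) = £14,800.00 / (0.095 − 0.017) = £189,743.5897
Discount to today: PV = £189,743.5897 / (1 + 0.095)^4 = £189,743.5897 / 1.437661 = £131,980.76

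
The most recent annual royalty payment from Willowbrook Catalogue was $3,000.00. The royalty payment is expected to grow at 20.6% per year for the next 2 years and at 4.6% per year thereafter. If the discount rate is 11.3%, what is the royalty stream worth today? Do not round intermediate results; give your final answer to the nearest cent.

D_1 = 3618.00000
D_2 = 4363.30800
Terminal value at year 2: TV = D_2×(1+g_2)/(r−g_2) = 4564.02017/0.067 = 68119.70400
P_0 = D_1/(1+r)^1 + D_2/(1+r)^2 + TV/(1+r)^2
    = 3250.67385 + 3522.29350 + 54989.83588 = 61762.80323

$61762.80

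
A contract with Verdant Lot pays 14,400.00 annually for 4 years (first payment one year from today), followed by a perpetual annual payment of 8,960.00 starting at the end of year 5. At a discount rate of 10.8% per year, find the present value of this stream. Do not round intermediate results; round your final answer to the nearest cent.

PV of 4-year annuity: 14,400.00 × [1 − (1+0.108)^−4] / 0.108 = 44866.66031
Perpetuity value at year 4: 8,960.00 / 0.108 = 82962.96296
PV of perpetuity: 82962.96296 / (1+0.108)^4 = 55045.92988
Total PV = 44866.66031 + 55045.92988 = 99912.59019

99912.59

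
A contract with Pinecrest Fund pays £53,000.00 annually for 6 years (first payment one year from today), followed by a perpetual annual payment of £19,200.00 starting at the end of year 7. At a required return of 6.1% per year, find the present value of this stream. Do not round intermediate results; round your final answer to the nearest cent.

PV of 6-year annuity: £53,000.00 × [1 − (1+0.061)^−6] / 0.061 = 259801.36003
Perpetuity value at year 6: £19,200.00 / 0.061 = 314754.09836
PV of perpetuity: 314754.09836 / (1+0.061)^6 = 220637.37926
Total PV = 259801.36003 + 220637.37926 = 480438.73929

£480438.74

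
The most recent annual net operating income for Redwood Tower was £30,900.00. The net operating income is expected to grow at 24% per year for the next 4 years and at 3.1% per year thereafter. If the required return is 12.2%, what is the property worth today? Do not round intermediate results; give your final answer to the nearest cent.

D_1 = 38316.00000
D_2 = 47511.84000
D_3 = 58914.68160
D_4 = 73054.20518
Terminal value at year 4: TV = D_4×(1+g_2)/(r−g_2) = 75318.88554/0.091 = 827680.06093
P_0 = D_1/(1+r)^1 + D_2/(1+r)^2 + D_3/(1+r)^3 + D_4/(1+r)^4 + TV/(1+r)^4
    = 34149.73262 + 37741.23748 + 41710.45853 + 46097.11994 + 522265.17212 = 681963.72070

£681963.72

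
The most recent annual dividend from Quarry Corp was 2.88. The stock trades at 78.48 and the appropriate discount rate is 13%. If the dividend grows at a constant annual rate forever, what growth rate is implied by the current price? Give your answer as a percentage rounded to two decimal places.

P = D₀(1+g)/(r−g) ⇒ P(r−g) = D₀(1+g) ⇒ g(P+D₀) = P·r − D₀
g = (P·r − D₀)/(P + D₀) = (78.48×0.13 − 2.88) / (78.48 + 2.88) = 0.090000

9.00%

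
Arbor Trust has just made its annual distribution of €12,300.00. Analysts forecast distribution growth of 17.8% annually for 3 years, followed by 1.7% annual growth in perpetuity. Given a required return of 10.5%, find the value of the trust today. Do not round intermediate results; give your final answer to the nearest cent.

D_1 = 14489.40000
D_2 = 17068.51320
D_3 = 20106.70855
Terminal value at year 3: TV = D_3×(1+g_2)/(r−g_2) = 20448.52259/0.088 = 232369.57494
P_0 = D_1/(1+r)^1 + D_2/(1+r)^2 + D_3/(1+r)^3 + TV/(1+r)^3
    = 13112.57919 + 13978.84007 + 14902.32906 + 172223.50738 = 214217.25569

€214217.26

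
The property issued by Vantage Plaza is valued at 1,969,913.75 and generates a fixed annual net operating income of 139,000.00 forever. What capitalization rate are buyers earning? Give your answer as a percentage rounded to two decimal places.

P = C/r ⇒ r = C/P = 139,000.00/1,969,913.75 = 0.070561

7.06%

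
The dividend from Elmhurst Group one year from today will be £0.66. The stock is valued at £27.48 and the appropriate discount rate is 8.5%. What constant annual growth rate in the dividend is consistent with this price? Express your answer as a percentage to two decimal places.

P = D₁/(r−g) ⇒ g = r − D₁/P = 0.085 − £0.66/£27.48 = 0.060983

6.10%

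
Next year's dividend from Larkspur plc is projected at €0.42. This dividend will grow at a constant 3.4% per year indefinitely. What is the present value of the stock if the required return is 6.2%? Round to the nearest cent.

€15.00

Growing perpetuity: P = D₁ / (r − g) = €0.4200 / (0.062 − 0.034) = €15.00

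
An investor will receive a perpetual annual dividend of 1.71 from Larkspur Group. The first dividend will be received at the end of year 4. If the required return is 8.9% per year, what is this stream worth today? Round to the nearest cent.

14.88

Value at end of year 3: C / r = 1.71 / 0.089 = 19.2135
Discount to today: PV = 19.2135 / (1 + 0.089)^3 = 19.2135 / 1.291468 = 14.88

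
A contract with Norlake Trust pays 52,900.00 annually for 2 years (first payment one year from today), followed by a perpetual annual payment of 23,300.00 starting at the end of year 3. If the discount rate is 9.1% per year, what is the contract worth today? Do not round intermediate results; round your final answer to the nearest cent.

PV of 2-year annuity: 52,900.00 × [1 − (1+0.091)^−2] / 0.091 = 92930.91295
Perpetuity value at year 2: 23,300.00 / 0.091 = 256043.95604
PV of perpetuity: 256043.95604 / (1+0.091)^2 = 215112.19287
Total PV = 92930.91295 + 215112.19287 = 308043.10582

308043.11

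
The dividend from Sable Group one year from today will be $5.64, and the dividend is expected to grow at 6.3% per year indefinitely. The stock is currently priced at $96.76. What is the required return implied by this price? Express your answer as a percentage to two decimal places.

12.13%

P = D₁/(r − g) ⇒ r = D₁/P + g = $5.6400/$96.76 + 0.063 = 0.058289 + 0.063 = 0.121289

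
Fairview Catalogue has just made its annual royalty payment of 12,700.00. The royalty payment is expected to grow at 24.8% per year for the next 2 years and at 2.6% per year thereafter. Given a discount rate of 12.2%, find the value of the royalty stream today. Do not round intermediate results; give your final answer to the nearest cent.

197766.84

D_1 = 15849.60000
D_2 = 19780.30080
Terminal value at year 2: TV = D_2×(1+g_2)/(r−g_2) = 20294.58862/0.096 = 211401.96480
P_0 = D_1/(1+r)^1 + D_2/(1+r)^2 + TV/(1+r)^2
    = 14126.20321 + 15712.56827 + 167928.07344 = 197766.84492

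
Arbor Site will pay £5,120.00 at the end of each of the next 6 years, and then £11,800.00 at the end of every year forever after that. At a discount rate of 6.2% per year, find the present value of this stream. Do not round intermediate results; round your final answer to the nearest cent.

PV of 6-year annuity: £5,120.00 × [1 − (1+0.062)^−6] / 0.062 = 25019.26865
Perpetuity value at year 6: £11,800.00 / 0.062 = 190322.58065
PV of perpetuity: 190322.58065 / (1+0.062)^6 = 132660.98492
Total PV = 25019.26865 + 132660.98492 = 157680.25358

£157680.25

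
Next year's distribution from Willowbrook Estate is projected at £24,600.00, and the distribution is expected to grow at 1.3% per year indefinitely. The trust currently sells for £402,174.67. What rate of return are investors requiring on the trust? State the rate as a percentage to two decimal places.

7.42%

P = D₁/(r − g) ⇒ r = D₁/P + g = £24,600.0000/£402,174.67 + 0.013 = 0.061167 + 0.013 = 0.074167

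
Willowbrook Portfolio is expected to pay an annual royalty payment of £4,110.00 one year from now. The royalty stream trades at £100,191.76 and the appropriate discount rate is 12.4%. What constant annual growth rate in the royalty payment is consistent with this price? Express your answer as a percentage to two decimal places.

8.30%

P = D₁/(r−g) ⇒ g = r − D₁/P = 0.124 − £4,110.00/£100,191.76 = 0.082979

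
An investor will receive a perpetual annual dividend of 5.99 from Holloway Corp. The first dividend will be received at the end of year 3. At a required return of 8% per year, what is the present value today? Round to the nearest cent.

64.19

Value at end of year 2: C / r = 5.99 / 0.08 = 74.8750
Discount to today: PV = 74.8750 / (1 + 0.08)^2 = 74.8750 / 1.166400 = 64.19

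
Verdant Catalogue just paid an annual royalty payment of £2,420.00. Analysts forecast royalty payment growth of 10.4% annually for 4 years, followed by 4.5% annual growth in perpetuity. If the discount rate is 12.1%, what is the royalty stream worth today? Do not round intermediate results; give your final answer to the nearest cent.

£40620.52

D_1 = 2671.68000
D_2 = 2949.53472
D_3 = 3256.28633
D_4 = 3594.94011
Terminal value at year 4: TV = D_4×(1+g_2)/(r−g_2) = 3756.71241/0.076 = 49430.42650
P_0 = D_1/(1+r)^1 + D_2/(1+r)^2 + D_3/(1+r)^3 + D_4/(1+r)^4 + TV/(1+r)^4
    = 2383.30062 + 2347.15780 + 2311.56307 + 2276.50815 + 31301.98704 = 40620.51669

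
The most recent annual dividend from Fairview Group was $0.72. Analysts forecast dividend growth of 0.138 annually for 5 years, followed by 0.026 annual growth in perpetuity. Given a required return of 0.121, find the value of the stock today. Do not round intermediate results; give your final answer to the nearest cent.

D_1 = 0.81936
D_2 = 0.93243
D_3 = 1.06111
D_4 = 1.20754
D_5 = 1.37418
Terminal value at year 5: TV = D_5×(1+g_2)/(r−g_2) = 1.40991/0.095 = 14.84115
P_0 = D_1/(1+r)^1 + D_2/(1+r)^2 + D_3/(1+r)^3 + D_4/(1+r)^4 + D_5/(1+r)^5 + TV/(1+r)^5
    = 0.73092 + 0.74200 + 0.75326 + 0.76468 + 0.77628 + 8.38377 = 12.15090

$12.15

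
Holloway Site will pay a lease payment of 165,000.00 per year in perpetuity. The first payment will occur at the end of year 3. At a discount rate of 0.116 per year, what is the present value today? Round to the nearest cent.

Value at end of year 2: C / r = 165,000.00 / 0.116 = 1,422,413.7931
Discount to today: PV = 1,422,413.7931 / (1 + 0.116)^2 = 1,422,413.7931 / 1.245456 = 1,142,082.73

1142082.73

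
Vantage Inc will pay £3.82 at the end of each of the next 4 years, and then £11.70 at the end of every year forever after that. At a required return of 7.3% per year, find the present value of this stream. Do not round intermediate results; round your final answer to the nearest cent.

PV of 4-year annuity: £3.82 × [1 − (1+0.073)^−4] / 0.073 = 12.85200
Perpetuity value at year 4: £11.70 / 0.073 = 160.27397
PV of perpetuity: 160.27397 / (1+0.073)^4 = 120.91053
Total PV = 12.85200 + 120.91053 = 133.76252

£133.76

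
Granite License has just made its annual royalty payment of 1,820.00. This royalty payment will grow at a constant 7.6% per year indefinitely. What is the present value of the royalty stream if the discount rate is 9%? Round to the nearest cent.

139880.00

D₁ = D₀ × (1 + g) = 1,820.00 × 1.076 = 1,958.3200
Growing perpetuity: P = D₁ / (r − g) = 1,958.3200 / (0.09 − 0.076) = 139,880.00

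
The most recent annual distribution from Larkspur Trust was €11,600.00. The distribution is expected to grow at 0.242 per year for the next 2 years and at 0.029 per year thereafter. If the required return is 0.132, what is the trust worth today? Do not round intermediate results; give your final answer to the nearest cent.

€166195.10

D_1 = 14407.20000
D_2 = 17893.74240
Terminal value at year 2: TV = D_2×(1+g_2)/(r−g_2) = 18412.66093/0.103 = 178763.69835
P_0 = D_1/(1+r)^1 + D_2/(1+r)^2 + TV/(1+r)^2
    = 12727.20848 + 13963.95135 + 139503.94120 = 166195.10103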